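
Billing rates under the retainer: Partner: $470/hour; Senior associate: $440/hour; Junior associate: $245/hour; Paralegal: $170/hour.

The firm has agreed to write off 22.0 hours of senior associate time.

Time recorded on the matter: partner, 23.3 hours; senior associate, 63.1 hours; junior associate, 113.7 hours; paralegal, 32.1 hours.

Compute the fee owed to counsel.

Partner: 23.3 × $470 = $10,951.00
Senior associate: 63.1 × $440 = $27,764.00
Junior associate: 113.7 × $245 = $27,856.50
Paralegal: 32.1 × $170 = $5,457.00
Subtotal: $72,028.50
Write-off: 22.0 × $440 = $9,680.00
Total: $72,028.50 − $9,680.00 = $62,348.50

$62,348.50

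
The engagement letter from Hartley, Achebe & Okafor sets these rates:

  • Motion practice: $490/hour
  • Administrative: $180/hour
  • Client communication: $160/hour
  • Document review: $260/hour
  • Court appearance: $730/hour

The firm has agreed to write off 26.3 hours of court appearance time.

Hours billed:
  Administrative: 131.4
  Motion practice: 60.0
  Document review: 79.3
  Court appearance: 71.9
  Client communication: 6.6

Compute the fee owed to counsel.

$108,014.00

Motion practice: 60.0 × $490 = $29,400.00
Administrative: 131.4 × $180 = $23,652.00
Client communication: 6.6 × $160 = $1,056.00
Document review: 79.3 × $260 = $20,618.00
Court appearance: 71.9 × $730 = $52,487.00
Subtotal: $127,213.00
Write-off: 26.3 × $730 = $19,199.00
Total: $127,213.00 − $19,199.00 = $108,014.00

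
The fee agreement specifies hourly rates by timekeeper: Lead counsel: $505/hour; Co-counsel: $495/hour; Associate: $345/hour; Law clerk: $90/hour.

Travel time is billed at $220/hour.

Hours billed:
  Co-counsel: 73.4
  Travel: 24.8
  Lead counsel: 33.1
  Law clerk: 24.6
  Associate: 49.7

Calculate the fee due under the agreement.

Lead counsel: 33.1 × $505 = $16,715.50
Co-counsel: 73.4 × $495 = $36,333.00
Associate: 49.7 × $345 = $17,146.50
Law clerk: 24.6 × $90 = $2,214.00
Subtotal: $16,715.50 + $36,333.00 + $17,146.50 + $2,214.00 = $72,409.00
Travel: 24.8 × $220 = $5,456.00
Total: $72,409.00 + $5,456.00 = $77,865.00

$77,865.00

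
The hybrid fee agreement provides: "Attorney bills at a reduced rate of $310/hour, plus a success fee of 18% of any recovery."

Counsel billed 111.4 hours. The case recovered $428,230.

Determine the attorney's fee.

$111,615.40

Hourly: 111.4 × $310 = $34,534.00
Success fee: 18% of $428,230 = $77,081.40
Total: $34,534.00 + $77,081.40 = $111,615.40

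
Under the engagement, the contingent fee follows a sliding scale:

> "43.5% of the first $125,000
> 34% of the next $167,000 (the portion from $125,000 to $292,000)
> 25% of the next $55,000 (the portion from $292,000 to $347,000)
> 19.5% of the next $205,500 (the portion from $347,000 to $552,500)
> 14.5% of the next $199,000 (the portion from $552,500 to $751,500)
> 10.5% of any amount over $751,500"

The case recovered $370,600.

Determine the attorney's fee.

$129,507.00

First $125,000 at 43.5% = $54,375.00
Next $167,000 at 34% = $56,780.00
Next $55,000 at 25% = $13,750.00
Remaining $23,600 at 19.5% = $4,602.00
Fee: $54,375.00 + $56,780.00 + $13,750.00 + $4,602.00 = $129,507.00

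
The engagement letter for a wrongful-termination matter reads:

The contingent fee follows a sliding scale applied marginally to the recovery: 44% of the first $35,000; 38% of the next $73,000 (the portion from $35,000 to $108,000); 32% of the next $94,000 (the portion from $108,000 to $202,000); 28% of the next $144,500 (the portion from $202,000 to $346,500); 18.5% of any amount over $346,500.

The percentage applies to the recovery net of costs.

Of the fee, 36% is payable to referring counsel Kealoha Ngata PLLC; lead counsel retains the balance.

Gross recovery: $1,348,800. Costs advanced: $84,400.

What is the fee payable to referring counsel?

Fee base (net of costs): $1,348,800 − $84,400 = $1,264,400
First $35,000 at 44% = $15,400.00
Next $73,000 at 38% = $27,740.00
Next $94,000 at 32% = $30,080.00
Next $144,500 at 28% = $40,460.00
Remaining $917,900 at 18.5% = $169,811.50
Fee: $15,400.00 + $27,740.00 + $30,080.00 + $40,460.00 + $169,811.50 = $283,491.50
Referral share: 36% of $283,491.50 = $102,056.94; lead counsel retains $283,491.50 − $102,056.94 = $181,434.56.

$102,056.94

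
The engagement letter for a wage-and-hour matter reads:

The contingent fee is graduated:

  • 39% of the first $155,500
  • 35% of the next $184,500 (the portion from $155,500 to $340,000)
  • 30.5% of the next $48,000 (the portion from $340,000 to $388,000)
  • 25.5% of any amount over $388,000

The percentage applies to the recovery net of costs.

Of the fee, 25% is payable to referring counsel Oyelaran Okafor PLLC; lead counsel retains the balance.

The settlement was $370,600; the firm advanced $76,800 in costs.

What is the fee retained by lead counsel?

Fee base (net of costs): $370,600 − $76,800 = $293,800
First $155,500 at 39% = $60,645.00
Remaining $138,300 at 35% = $48,405.00
Fee: $60,645.00 + $48,405.00 = $109,050.00
Referral share: 25% of $109,050.00 = $27,262.50; lead counsel retains $109,050.00 − $27,262.50 = $81,787.50.

$81,787.50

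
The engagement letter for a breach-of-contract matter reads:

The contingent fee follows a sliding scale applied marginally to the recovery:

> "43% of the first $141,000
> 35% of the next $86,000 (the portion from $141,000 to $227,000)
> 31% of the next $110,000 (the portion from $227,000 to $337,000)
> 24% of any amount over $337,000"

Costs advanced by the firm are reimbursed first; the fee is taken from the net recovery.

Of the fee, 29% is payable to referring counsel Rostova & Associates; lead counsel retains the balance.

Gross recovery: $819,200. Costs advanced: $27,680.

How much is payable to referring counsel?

$67,835.29

Fee base (net of costs): $819,200 − $27,680 = $791,520
First $141,000 at 43% = $60,630.00
Next $86,000 at 35% = $30,100.00
Next $110,000 at 31% = $34,100.00
Remaining $454,520 at 24% = $109,084.80
Fee: $60,630.00 + $30,100.00 + $34,100.00 + $109,084.80 = $233,914.80
Referral share: 29% of $233,914.80 = $67,835.29; lead counsel retains $233,914.80 − $67,835.29 = $166,079.51.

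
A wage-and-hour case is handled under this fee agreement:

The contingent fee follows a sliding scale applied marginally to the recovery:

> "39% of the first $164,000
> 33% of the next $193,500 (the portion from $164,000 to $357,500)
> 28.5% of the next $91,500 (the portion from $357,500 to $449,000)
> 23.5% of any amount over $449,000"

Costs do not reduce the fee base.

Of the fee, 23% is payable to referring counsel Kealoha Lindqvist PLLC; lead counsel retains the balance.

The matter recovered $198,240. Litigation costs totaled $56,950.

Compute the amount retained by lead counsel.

$57,949.58

Fee base is the gross recovery, $198,240; costs are reimbursed separately.
First $164,000 at 39% = $63,960.00
Remaining $34,240 at 33% = $11,299.20
Fee: $63,960.00 + $11,299.20 = $75,259.20
Referral share: 23% of $75,259.20 = $17,309.62; lead counsel retains $75,259.20 − $17,309.62 = $57,949.58.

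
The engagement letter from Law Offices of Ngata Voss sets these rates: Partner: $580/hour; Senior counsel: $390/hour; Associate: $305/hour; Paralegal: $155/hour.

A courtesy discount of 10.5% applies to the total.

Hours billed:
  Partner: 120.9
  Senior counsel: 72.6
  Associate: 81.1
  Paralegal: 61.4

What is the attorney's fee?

$118,756.21

Partner: 120.9 × $580 = $70,122.00
Senior counsel: 72.6 × $390 = $28,314.00
Associate: 81.1 × $305 = $24,735.50
Paralegal: 61.4 × $155 = $9,517.00
Subtotal: $132,688.50
Less 10.5% discount: −$13,932.29
Total: $132,688.50 − $13,932.29 = $118,756.21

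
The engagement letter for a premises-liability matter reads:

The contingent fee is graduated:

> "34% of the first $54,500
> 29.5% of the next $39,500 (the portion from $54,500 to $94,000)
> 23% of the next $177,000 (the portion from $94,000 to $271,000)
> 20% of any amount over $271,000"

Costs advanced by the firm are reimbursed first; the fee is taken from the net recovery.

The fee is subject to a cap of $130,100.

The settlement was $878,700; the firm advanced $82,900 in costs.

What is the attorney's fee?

$130,100.00

Fee base (net of costs): $878,700 − $82,900 = $795,800
First $54,500 at 34% = $18,530.00
Next $39,500 at 29.5% = $11,652.50
Next $177,000 at 23% = $40,710.00
Remaining $524,800 at 20% = $104,960.00
Fee: $18,530.00 + $11,652.50 + $40,710.00 + $104,960.00 = $175,852.50
$175,852.50 exceeds the $130,100 cap, so the fee is capped at $130,100.00.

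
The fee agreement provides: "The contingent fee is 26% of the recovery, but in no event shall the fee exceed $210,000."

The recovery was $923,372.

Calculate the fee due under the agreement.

26% of $923,372 = $240,076.72
That exceeds the $210,000 cap, so the fee is capped at $210,000.

$210,000.00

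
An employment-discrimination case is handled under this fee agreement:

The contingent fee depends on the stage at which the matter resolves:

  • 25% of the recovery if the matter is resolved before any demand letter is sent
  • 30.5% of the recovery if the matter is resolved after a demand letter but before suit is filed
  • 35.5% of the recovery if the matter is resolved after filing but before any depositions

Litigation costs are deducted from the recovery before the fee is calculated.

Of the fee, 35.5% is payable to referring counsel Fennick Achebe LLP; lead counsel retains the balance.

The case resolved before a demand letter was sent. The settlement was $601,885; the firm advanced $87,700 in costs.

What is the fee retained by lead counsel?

Fee base (net of costs): $601,885 − $87,700 = $514,185
The matter resolved before a demand letter was sent, so the 25% rate applies.
$514,185 × 25% = $128,546.25
Referral share: 35.5% of $128,546.25 = $45,633.92; lead counsel retains $128,546.25 − $45,633.92 = $82,912.33.

$82,912.33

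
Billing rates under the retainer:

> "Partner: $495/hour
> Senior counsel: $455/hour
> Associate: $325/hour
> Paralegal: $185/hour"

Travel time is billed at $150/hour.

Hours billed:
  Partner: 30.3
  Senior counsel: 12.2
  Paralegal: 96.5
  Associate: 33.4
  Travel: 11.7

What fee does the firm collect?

$51,012.00

Partner: 30.3 × $495 = $14,998.50
Senior counsel: 12.2 × $455 = $5,551.00
Associate: 33.4 × $325 = $10,855.00
Paralegal: 96.5 × $185 = $17,852.50
Subtotal: $14,998.50 + $5,551.00 + $10,855.00 + $17,852.50 = $49,257.00
Travel: 11.7 × $150 = $1,755.00
Total: $49,257.00 + $1,755.00 = $51,012.00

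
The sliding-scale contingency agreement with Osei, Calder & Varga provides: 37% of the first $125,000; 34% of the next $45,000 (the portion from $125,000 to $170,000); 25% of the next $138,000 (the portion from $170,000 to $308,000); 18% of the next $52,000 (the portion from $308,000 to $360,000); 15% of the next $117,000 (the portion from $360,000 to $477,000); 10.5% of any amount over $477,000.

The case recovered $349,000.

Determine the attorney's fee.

$103,430.00

First $125,000 at 37% = $46,250.00
Next $45,000 at 34% = $15,300.00
Next $138,000 at 25% = $34,500.00
Remaining $41,000 at 18% = $7,380.00
Fee: $46,250.00 + $15,300.00 + $34,500.00 + $7,380.00 = $103,430.00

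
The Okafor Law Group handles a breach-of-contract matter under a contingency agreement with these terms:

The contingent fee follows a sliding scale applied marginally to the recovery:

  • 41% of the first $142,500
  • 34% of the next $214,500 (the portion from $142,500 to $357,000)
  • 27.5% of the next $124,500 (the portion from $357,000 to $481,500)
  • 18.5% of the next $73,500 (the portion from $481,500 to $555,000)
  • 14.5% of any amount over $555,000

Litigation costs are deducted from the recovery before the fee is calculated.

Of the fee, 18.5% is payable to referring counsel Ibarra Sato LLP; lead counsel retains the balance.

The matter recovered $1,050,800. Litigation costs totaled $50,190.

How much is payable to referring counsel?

Fee base (net of costs): $1,050,800 − $50,190 = $1,000,610
First $142,500 at 41% = $58,425.00
Next $214,500 at 34% = $72,930.00
Next $124,500 at 27.5% = $34,237.50
Next $73,500 at 18.5% = $13,597.50
Remaining $445,610 at 14.5% = $64,613.45
Fee: $58,425.00 + $72,930.00 + $34,237.50 + $13,597.50 + $64,613.45 = $243,803.45
Referral share: 18.5% of $243,803.45 = $45,103.64; lead counsel retains $243,803.45 − $45,103.64 = $198,699.81.

$45,103.64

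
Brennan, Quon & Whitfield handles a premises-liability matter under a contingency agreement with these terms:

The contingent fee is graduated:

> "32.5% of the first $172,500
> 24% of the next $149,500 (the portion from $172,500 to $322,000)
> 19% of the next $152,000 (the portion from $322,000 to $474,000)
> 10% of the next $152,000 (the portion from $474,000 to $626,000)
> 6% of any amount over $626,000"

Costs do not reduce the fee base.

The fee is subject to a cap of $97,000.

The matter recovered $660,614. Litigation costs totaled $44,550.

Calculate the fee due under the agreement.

$97,000.00

Fee base is the gross recovery, $660,614; costs are reimbursed separately.
First $172,500 at 32.5% = $56,062.50
Next $149,500 at 24% = $35,880.00
Next $152,000 at 19% = $28,880.00
Next $152,000 at 10% = $15,200.00
Remaining $34,614 at 6% = $2,076.84
Fee: $56,062.50 + $35,880.00 + $28,880.00 + $15,200.00 + $2,076.84 = $138,099.34
$138,099.34 exceeds the $97,000 cap, so the fee is capped at $97,000.00.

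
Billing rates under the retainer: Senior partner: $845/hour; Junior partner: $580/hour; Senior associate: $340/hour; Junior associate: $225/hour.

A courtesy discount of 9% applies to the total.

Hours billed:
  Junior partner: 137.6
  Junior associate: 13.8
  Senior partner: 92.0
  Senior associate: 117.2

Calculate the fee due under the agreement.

Senior partner: 92.0 × $845 = $77,740.00
Junior partner: 137.6 × $580 = $79,808.00
Senior associate: 117.2 × $340 = $39,848.00
Junior associate: 13.8 × $225 = $3,105.00
Subtotal: $200,501.00
Less 9% discount: −$18,045.09
Total: $200,501.00 − $18,045.09 = $182,455.91

$182,455.91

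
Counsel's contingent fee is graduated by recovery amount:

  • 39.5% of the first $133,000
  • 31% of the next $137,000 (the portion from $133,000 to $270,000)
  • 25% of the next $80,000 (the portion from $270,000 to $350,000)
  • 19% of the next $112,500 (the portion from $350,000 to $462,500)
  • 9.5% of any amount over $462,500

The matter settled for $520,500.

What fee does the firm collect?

$141,890.00

First $133,000 at 39.5% = $52,535.00
Next $137,000 at 31% = $42,470.00
Next $80,000 at 25% = $20,000.00
Next $112,500 at 19% = $21,375.00
Remaining $58,000 at 9.5% = $5,510.00
Fee: $52,535.00 + $42,470.00 + $20,000.00 + $21,375.00 + $5,510.00 = $141,890.00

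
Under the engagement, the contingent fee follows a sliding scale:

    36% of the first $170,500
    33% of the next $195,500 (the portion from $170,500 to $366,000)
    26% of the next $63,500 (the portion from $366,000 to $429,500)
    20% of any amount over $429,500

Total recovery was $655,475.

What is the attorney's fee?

$187,600.00

First $170,500 at 36% = $61,380.00
Next $195,500 at 33% = $64,515.00
Next $63,500 at 26% = $16,510.00
Remaining $225,975 at 20% = $45,195.00
Fee: $61,380.00 + $64,515.00 + $16,510.00 + $45,195.00 = $187,600.00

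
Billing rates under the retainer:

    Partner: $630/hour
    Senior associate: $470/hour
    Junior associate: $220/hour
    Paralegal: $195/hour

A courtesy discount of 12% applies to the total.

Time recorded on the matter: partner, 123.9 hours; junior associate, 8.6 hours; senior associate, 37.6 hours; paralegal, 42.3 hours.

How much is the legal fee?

$93,165.16

Partner: 123.9 × $630 = $78,057.00
Senior associate: 37.6 × $470 = $17,672.00
Junior associate: 8.6 × $220 = $1,892.00
Paralegal: 42.3 × $195 = $8,248.50
Subtotal: $105,869.50
Less 12% discount: −$12,704.34
Total: $105,869.50 − $12,704.34 = $93,165.16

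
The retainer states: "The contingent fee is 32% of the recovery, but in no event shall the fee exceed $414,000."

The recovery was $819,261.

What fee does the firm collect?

32% of $819,261 = $262,163.52
That is under the $414,000 cap.

$262,163.52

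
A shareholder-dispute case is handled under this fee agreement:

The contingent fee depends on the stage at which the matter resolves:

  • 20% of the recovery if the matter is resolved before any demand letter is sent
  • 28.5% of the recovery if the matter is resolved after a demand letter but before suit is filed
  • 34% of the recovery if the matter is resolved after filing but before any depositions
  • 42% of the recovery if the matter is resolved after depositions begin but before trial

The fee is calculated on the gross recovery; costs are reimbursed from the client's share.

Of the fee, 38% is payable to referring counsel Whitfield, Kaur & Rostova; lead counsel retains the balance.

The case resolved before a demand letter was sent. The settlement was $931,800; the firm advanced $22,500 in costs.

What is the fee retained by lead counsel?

Fee base is the gross recovery, $931,800; costs are reimbursed separately.
The matter resolved before a demand letter was sent, so the 20% rate applies.
$931,800 × 20% = $186,360.00
Referral share: 38% of $186,360.00 = $70,816.80; lead counsel retains $186,360.00 − $70,816.80 = $115,543.20.

$115,543.20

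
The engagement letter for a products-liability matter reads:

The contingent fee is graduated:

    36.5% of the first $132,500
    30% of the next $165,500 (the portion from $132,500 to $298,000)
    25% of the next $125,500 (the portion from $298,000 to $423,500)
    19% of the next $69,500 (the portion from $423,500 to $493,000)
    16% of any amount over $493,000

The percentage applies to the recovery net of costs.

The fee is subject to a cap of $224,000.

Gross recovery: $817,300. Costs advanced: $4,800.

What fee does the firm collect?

Fee base (net of costs): $817,300 − $4,800 = $812,500
First $132,500 at 36.5% = $48,362.50
Next $165,500 at 30% = $49,650.00
Next $125,500 at 25% = $31,375.00
Next $69,500 at 19% = $13,205.00
Remaining $319,500 at 16% = $51,120.00
Fee: $48,362.50 + $49,650.00 + $31,375.00 + $13,205.00 + $51,120.00 = $193,712.50
$193,712.50 is under the $224,000 cap.

$193,712.50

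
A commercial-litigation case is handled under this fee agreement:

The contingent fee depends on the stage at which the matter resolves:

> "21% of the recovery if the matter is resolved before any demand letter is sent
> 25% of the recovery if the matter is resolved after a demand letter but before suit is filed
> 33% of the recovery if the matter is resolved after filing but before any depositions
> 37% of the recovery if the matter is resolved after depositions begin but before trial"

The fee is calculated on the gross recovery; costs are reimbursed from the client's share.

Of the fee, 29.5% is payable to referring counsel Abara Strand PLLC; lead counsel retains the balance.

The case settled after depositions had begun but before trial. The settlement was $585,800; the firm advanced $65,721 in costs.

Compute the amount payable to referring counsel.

Fee base is the gross recovery, $585,800; costs are reimbursed separately.
The matter settled after depositions had begun but before trial, so the 37% rate applies.
$585,800 × 37% = $216,746.00
Referral share: 29.5% of $216,746.00 = $63,940.07; lead counsel retains $216,746.00 − $63,940.07 = $152,805.93.

$63,940.07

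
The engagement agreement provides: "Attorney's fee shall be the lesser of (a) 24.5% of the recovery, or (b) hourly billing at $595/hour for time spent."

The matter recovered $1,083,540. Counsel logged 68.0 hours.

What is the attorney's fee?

$40,460.00

(a) 24.5% of $1,083,540 = $265,467.30
(b) 68.0 × $595 = $40,460.00
The lesser is (b): $40,460.00.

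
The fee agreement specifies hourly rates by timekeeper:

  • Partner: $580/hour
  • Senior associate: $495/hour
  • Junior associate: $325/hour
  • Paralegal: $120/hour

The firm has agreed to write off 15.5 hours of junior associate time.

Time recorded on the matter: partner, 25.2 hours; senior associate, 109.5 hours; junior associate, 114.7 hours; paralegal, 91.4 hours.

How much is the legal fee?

$112,026.50

Partner: 25.2 × $580 = $14,616.00
Senior associate: 109.5 × $495 = $54,202.50
Junior associate: 114.7 × $325 = $37,277.50
Paralegal: 91.4 × $120 = $10,968.00
Subtotal: $117,064.00
Write-off: 15.5 × $325 = $5,037.50
Total: $117,064.00 − $5,037.50 = $112,026.50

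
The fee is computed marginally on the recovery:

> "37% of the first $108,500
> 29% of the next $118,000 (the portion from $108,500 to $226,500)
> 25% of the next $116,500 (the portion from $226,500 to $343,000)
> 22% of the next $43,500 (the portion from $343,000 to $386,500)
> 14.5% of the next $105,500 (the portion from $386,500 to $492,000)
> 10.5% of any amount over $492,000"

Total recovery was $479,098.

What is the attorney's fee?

$126,486.71

First $108,500 at 37% = $40,145.00
Next $118,000 at 29% = $34,220.00
Next $116,500 at 25% = $29,125.00
Next $43,500 at 22% = $9,570.00
Remaining $92,598 at 14.5% = $13,426.71
Fee: $40,145.00 + $34,220.00 + $29,125.00 + $9,570.00 + $13,426.71 = $126,486.71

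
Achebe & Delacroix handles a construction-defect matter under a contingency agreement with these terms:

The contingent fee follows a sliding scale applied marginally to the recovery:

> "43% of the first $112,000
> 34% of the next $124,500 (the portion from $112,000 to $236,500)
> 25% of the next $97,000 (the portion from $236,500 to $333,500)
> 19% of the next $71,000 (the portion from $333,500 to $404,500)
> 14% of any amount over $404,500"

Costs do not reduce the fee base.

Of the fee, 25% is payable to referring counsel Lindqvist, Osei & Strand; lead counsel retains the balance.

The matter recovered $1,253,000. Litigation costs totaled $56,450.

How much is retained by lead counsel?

Fee base is the gross recovery, $1,253,000; costs are reimbursed separately.
First $112,000 at 43% = $48,160.00
Next $124,500 at 34% = $42,330.00
Next $97,000 at 25% = $24,250.00
Next $71,000 at 19% = $13,490.00
Remaining $848,500 at 14% = $118,790.00
Fee: $48,160.00 + $42,330.00 + $24,250.00 + $13,490.00 + $118,790.00 = $247,020.00
Referral share: 25% of $247,020.00 = $61,755.00; lead counsel retains $247,020.00 − $61,755.00 = $185,265.00.

$185,265.00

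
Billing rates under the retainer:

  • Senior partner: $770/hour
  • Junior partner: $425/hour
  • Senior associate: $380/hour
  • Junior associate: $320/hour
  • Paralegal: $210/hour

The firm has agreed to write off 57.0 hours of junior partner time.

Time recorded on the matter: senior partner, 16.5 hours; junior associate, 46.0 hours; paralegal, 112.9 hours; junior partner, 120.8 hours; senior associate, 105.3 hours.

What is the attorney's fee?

Senior partner: 16.5 × $770 = $12,705.00
Junior partner: 120.8 × $425 = $51,340.00
Senior associate: 105.3 × $380 = $40,014.00
Junior associate: 46.0 × $320 = $14,720.00
Paralegal: 112.9 × $210 = $23,709.00
Subtotal: $142,488.00
Write-off: 57.0 × $425 = $24,225.00
Total: $142,488.00 − $24,225.00 = $118,263.00

$118,263.00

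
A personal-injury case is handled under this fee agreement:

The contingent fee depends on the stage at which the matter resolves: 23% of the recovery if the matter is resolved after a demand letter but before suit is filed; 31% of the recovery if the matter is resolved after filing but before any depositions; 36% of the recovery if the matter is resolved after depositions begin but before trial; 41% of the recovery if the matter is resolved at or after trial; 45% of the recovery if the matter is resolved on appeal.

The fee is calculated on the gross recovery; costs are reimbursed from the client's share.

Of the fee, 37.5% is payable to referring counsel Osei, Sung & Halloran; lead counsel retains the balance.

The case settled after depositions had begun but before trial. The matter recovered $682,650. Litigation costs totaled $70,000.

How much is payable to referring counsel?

Fee base is the gross recovery, $682,650; costs are reimbursed separately.
The matter settled after depositions had begun but before trial, so the 36% rate applies.
$682,650 × 36% = $245,754.00
Referral share: 37.5% of $245,754.00 = $92,157.75; lead counsel retains $245,754.00 − $92,157.75 = $153,596.25.

$92,157.75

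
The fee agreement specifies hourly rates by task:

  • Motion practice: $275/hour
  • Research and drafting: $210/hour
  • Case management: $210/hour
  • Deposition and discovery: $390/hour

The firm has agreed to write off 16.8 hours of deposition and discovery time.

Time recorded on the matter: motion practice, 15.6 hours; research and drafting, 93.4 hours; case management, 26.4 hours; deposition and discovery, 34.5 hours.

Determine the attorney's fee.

Motion practice: 15.6 × $275 = $4,290.00
Research and drafting: 93.4 × $210 = $19,614.00
Case management: 26.4 × $210 = $5,544.00
Deposition and discovery: 34.5 × $390 = $13,455.00
Subtotal: $42,903.00
Write-off: 16.8 × $390 = $6,552.00
Total: $42,903.00 − $6,552.00 = $36,351.00

$36,351.00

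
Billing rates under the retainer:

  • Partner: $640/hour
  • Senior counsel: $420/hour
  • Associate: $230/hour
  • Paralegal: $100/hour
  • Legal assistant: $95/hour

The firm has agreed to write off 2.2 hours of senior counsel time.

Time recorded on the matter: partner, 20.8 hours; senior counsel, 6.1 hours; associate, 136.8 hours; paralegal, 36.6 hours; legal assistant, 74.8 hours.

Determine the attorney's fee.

$57,180.00

Partner: 20.8 × $640 = $13,312.00
Senior counsel: 6.1 × $420 = $2,562.00
Associate: 136.8 × $230 = $31,464.00
Paralegal: 36.6 × $100 = $3,660.00
Legal assistant: 74.8 × $95 = $7,106.00
Subtotal: $58,104.00
Write-off: 2.2 × $420 = $924.00
Total: $58,104.00 − $924.00 = $57,180.00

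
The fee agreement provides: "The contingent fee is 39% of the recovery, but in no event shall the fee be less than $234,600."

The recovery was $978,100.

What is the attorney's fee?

39% of $978,100 = $381,459.00
That exceeds the $234,600 minimum.

$381,459.00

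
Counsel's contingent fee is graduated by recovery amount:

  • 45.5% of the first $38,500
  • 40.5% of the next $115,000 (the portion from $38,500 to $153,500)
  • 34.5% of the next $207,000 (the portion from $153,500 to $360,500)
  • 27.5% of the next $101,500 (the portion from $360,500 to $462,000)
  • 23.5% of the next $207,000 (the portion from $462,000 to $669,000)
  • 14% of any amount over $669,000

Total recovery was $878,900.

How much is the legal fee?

$241,451.00

First $38,500 at 45.5% = $17,517.50
Next $115,000 at 40.5% = $46,575.00
Next $207,000 at 34.5% = $71,415.00
Next $101,500 at 27.5% = $27,912.50
Next $207,000 at 23.5% = $48,645.00
Remaining $209,900 at 14% = $29,386.00
Fee: $17,517.50 + $46,575.00 + $71,415.00 + $27,912.50 + $48,645.00 + $29,386.00 = $241,451.00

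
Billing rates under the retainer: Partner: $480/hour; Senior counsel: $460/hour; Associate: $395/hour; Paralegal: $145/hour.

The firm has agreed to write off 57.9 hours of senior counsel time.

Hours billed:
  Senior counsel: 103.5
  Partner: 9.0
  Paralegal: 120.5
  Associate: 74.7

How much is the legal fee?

$72,275.00

Partner: 9.0 × $480 = $4,320.00
Senior counsel: 103.5 × $460 = $47,610.00
Associate: 74.7 × $395 = $29,506.50
Paralegal: 120.5 × $145 = $17,472.50
Subtotal: $98,909.00
Write-off: 57.9 × $460 = $26,634.00
Total: $98,909.00 − $26,634.00 = $72,275.00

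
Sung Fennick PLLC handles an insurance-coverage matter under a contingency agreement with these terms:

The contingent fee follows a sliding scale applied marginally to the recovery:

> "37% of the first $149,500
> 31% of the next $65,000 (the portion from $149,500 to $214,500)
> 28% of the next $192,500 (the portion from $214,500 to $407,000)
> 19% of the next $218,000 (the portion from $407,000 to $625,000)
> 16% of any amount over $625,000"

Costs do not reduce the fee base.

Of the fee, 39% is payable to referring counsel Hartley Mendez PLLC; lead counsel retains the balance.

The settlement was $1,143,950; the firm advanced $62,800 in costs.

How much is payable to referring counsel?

Fee base is the gross recovery, $1,143,950; costs are reimbursed separately.
First $149,500 at 37% = $55,315.00
Next $65,000 at 31% = $20,150.00
Next $192,500 at 28% = $53,900.00
Next $218,000 at 19% = $41,420.00
Remaining $518,950 at 16% = $83,032.00
Fee: $55,315.00 + $20,150.00 + $53,900.00 + $41,420.00 + $83,032.00 = $253,817.00
Referral share: 39% of $253,817.00 = $98,988.63; lead counsel retains $253,817.00 − $98,988.63 = $154,828.37.

$98,988.63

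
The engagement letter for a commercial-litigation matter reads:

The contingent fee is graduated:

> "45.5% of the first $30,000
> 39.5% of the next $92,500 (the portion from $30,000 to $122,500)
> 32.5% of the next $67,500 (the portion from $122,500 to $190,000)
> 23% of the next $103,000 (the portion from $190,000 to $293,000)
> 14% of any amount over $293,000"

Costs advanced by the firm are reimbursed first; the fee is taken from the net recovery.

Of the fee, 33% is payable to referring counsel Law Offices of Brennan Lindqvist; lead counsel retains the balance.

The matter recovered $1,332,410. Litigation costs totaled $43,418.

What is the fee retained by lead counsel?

Fee base (net of costs): $1,332,410 − $43,418 = $1,288,992
First $30,000 at 45.5% = $13,650.00
Next $92,500 at 39.5% = $36,537.50
Next $67,500 at 32.5% = $21,937.50
Next $103,000 at 23% = $23,690.00
Remaining $995,992 at 14% = $139,438.88
Fee: $13,650.00 + $36,537.50 + $21,937.50 + $23,690.00 + $139,438.88 = $235,253.88
Referral share: 33% of $235,253.88 = $77,633.78; lead counsel retains $235,253.88 − $77,633.78 = $157,620.10.

$157,620.10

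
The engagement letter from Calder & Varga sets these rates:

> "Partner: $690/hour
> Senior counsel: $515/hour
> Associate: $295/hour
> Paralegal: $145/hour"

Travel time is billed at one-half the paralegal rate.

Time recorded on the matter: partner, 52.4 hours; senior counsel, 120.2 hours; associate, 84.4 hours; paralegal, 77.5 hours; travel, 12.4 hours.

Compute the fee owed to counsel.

Partner: 52.4 × $690 = $36,156.00
Senior counsel: 120.2 × $515 = $61,903.00
Associate: 84.4 × $295 = $24,898.00
Paralegal: 77.5 × $145 = $11,237.50
Subtotal: $36,156.00 + $61,903.00 + $24,898.00 + $11,237.50 = $134,194.50
Travel: 12.4 × ($145 ÷ 2) = 12.4 × $72.50 = $899.00
Total: $134,194.50 + $899.00 = $135,093.50

$135,093.50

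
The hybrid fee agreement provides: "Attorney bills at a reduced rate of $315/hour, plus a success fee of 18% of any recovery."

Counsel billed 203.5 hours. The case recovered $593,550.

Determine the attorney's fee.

Hourly: 203.5 × $315 = $64,102.50
Success fee: 18% of $593,550 = $106,839.00
Total: $64,102.50 + $106,839.00 = $170,941.50

$170,941.50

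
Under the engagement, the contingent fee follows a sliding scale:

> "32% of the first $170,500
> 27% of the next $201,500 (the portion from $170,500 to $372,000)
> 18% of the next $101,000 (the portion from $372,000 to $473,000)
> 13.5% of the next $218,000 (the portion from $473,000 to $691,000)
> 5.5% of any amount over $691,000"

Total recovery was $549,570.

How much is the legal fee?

First $170,500 at 32% = $54,560.00
Next $201,500 at 27% = $54,405.00
Next $101,000 at 18% = $18,180.00
Remaining $76,570 at 13.5% = $10,336.95
Fee: $54,560.00 + $54,405.00 + $18,180.00 + $10,336.95 = $137,481.95

$137,481.95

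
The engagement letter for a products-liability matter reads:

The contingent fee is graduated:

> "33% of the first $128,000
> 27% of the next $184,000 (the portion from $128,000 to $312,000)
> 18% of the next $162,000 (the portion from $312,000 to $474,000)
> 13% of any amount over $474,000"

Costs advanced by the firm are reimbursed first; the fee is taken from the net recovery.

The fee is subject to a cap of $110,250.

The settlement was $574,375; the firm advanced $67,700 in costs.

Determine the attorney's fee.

$110,250.00

Fee base (net of costs): $574,375 − $67,700 = $506,675
First $128,000 at 33% = $42,240.00
Next $184,000 at 27% = $49,680.00
Next $162,000 at 18% = $29,160.00
Remaining $32,675 at 13% = $4,247.75
Fee: $42,240.00 + $49,680.00 + $29,160.00 + $4,247.75 = $125,327.75
$125,327.75 exceeds the $110,250 cap, so the fee is capped at $110,250.00.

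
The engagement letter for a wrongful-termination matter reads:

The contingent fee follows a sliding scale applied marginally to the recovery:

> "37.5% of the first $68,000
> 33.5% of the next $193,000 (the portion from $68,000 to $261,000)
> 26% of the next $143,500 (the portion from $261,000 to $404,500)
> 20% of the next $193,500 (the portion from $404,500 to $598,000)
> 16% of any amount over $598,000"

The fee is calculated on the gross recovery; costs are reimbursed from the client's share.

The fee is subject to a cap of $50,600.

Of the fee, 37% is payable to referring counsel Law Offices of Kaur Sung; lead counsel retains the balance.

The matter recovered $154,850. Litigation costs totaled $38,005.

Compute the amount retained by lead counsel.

$31,878.00

Fee base is the gross recovery, $154,850; costs are reimbursed separately.
First $68,000 at 37.5% = $25,500.00
Remaining $86,850 at 33.5% = $29,094.75
Fee: $25,500.00 + $29,094.75 = $54,594.75
$54,594.75 exceeds the $50,600 cap, so the fee is capped at $50,600.00.
Referral share: 37% of $50,600.00 = $18,722.00; lead counsel retains $50,600.00 − $18,722.00 = $31,878.00.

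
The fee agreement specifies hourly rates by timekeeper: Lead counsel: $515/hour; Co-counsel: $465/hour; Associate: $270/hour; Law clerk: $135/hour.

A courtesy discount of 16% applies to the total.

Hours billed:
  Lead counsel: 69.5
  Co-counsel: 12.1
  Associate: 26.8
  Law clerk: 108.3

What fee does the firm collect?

Lead counsel: 69.5 × $515 = $35,792.50
Co-counsel: 12.1 × $465 = $5,626.50
Associate: 26.8 × $270 = $7,236.00
Law clerk: 108.3 × $135 = $14,620.50
Subtotal: $63,275.50
Less 16% discount: −$10,124.08
Total: $63,275.50 − $10,124.08 = $53,151.42

$53,151.42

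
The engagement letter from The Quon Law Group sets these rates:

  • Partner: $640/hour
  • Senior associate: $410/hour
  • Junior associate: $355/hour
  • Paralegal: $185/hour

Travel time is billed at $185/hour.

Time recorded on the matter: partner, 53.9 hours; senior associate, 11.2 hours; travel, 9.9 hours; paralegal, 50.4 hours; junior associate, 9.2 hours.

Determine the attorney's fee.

$53,509.50

Partner: 53.9 × $640 = $34,496.00
Senior associate: 11.2 × $410 = $4,592.00
Junior associate: 9.2 × $355 = $3,266.00
Paralegal: 50.4 × $185 = $9,324.00
Subtotal: $34,496.00 + $4,592.00 + $3,266.00 + $9,324.00 = $51,678.00
Travel: 9.9 × $185 = $1,831.50
Total: $51,678.00 + $1,831.50 = $53,509.50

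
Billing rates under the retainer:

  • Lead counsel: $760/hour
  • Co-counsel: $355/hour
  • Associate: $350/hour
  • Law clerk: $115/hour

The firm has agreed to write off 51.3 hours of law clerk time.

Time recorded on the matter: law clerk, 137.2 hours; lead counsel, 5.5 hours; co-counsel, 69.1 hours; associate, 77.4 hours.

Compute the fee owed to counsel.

Lead counsel: 5.5 × $760 = $4,180.00
Co-counsel: 69.1 × $355 = $24,530.50
Associate: 77.4 × $350 = $27,090.00
Law clerk: 137.2 × $115 = $15,778.00
Subtotal: $71,578.50
Write-off: 51.3 × $115 = $5,899.50
Total: $71,578.50 − $5,899.50 = $65,679.00

$65,679.00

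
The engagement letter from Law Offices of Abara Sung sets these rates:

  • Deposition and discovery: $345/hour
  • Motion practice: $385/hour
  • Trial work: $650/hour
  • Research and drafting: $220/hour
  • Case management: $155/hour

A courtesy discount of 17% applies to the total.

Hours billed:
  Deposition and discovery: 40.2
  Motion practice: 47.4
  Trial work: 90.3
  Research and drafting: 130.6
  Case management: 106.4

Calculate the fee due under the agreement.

$112,910.71

Deposition and discovery: 40.2 × $345 = $13,869.00
Motion practice: 47.4 × $385 = $18,249.00
Trial work: 90.3 × $650 = $58,695.00
Research and drafting: 130.6 × $220 = $28,732.00
Case management: 106.4 × $155 = $16,492.00
Subtotal: $136,037.00
Less 17% discount: −$23,126.29
Total: $136,037.00 − $23,126.29 = $112,910.71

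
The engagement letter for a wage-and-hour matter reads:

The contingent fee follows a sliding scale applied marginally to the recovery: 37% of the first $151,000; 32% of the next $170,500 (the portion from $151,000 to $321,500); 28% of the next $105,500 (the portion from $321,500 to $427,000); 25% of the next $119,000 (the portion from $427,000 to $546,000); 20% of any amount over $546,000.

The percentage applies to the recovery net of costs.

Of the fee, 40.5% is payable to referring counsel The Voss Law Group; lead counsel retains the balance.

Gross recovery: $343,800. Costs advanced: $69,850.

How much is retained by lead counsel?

$56,652.33

Fee base (net of costs): $343,800 − $69,850 = $273,950
First $151,000 at 37% = $55,870.00
Remaining $122,950 at 32% = $39,344.00
Fee: $55,870.00 + $39,344.00 = $95,214.00
Referral share: 40.5% of $95,214.00 = $38,561.67; lead counsel retains $95,214.00 − $38,561.67 = $56,652.33.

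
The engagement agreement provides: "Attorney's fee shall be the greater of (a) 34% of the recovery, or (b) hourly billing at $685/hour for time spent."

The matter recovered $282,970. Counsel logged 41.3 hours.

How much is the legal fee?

(a) 34% of $282,970 = $96,209.80
(b) 41.3 × $685 = $28,290.50
The greater is (a): $96,209.80.

$96,209.80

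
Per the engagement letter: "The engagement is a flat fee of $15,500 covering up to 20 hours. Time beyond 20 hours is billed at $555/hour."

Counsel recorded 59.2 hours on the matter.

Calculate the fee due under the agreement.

$37,256.00

Flat fee: $15,500.00
Excess hours: 59.2 − 20 = 39.2
Overrun: 39.2 × $555 = $21,756.00
Total: $15,500.00 + $21,756.00 = $37,256.00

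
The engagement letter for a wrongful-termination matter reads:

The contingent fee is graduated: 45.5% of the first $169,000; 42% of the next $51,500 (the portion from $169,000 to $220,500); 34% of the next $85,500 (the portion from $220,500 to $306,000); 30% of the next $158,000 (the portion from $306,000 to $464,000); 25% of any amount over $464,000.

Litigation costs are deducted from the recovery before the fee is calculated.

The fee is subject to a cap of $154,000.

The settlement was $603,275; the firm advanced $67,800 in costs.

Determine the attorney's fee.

Fee base (net of costs): $603,275 − $67,800 = $535,475
First $169,000 at 45.5% = $76,895.00
Next $51,500 at 42% = $21,630.00
Next $85,500 at 34% = $29,070.00
Next $158,000 at 30% = $47,400.00
Remaining $71,475 at 25% = $17,868.75
Fee: $76,895.00 + $21,630.00 + $29,070.00 + $47,400.00 + $17,868.75 = $192,863.75
$192,863.75 exceeds the $154,000 cap, so the fee is capped at $154,000.00.

$154,000.00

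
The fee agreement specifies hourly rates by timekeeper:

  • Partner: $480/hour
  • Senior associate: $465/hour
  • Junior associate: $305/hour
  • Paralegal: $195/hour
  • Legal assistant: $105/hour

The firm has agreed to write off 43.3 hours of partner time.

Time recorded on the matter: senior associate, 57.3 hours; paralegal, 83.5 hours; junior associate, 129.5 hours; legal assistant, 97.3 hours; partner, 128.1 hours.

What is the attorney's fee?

Partner: 128.1 × $480 = $61,488.00
Senior associate: 57.3 × $465 = $26,644.50
Junior associate: 129.5 × $305 = $39,497.50
Paralegal: 83.5 × $195 = $16,282.50
Legal assistant: 97.3 × $105 = $10,216.50
Subtotal: $154,129.00
Write-off: 43.3 × $480 = $20,784.00
Total: $154,129.00 − $20,784.00 = $133,345.00

$133,345.00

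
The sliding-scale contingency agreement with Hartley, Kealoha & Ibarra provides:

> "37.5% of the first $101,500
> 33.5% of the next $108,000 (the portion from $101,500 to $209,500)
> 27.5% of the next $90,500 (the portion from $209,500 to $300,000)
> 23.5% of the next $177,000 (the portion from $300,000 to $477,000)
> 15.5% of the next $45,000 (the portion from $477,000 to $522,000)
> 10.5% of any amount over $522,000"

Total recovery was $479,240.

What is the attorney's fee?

$141,072.20

First $101,500 at 37.5% = $38,062.50
Next $108,000 at 33.5% = $36,180.00
Next $90,500 at 27.5% = $24,887.50
Next $177,000 at 23.5% = $41,595.00
Remaining $2,240 at 15.5% = $347.20
Fee: $38,062.50 + $36,180.00 + $24,887.50 + $41,595.00 + $347.20 = $141,072.20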